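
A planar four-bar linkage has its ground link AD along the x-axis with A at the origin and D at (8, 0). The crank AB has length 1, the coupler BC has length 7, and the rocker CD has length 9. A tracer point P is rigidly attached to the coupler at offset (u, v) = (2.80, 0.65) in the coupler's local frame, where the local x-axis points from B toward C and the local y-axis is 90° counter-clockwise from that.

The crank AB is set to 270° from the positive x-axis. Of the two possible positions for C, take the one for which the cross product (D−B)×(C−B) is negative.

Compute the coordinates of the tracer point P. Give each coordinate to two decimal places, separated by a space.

1.74 -3.29

A=(0,0), D=(8.00,0)
B = A + 1.00·(cos270°, sin270°) = (-0.0000, -1.0000)
|BD| = 8.0623
circle(B,7.00) ∩ circle(D,9.00): a=2.0466, h=6.6941
  candidates: C₊=(1.2005,5.8963) cross=53.970; C₋=(2.8611,-7.3886) cross=-53.970
  mode - wants cross < 0 → take C=(2.8611,-7.3886) (cross=-53.970)
ex = (C−B)/|BC| = (0.4087,-0.9127); ey = (0.9127,0.4087)
P = B + 2.80·ex + 0.65·ey = (1.7377,-3.2898)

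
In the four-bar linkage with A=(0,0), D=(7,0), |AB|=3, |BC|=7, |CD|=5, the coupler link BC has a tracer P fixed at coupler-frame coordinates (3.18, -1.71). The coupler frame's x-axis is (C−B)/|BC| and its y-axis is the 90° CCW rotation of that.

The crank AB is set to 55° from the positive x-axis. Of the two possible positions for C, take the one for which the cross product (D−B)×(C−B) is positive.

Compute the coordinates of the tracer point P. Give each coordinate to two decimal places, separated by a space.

A=(0,0), D=(7.00,0)
B = A + 3.00·(cos55°, sin55°) = (1.7207, 2.4575)
|BD| = 5.8232
circle(B,7.00) ∩ circle(D,5.00): a=4.9723, h=4.9271
  candidates: C₊=(8.3079,4.8259) cross=28.691; C₋=(4.1493,-4.1078) cross=-28.691
  mode + wants cross > 0 → take C=(8.3079,4.8259) (cross=28.691)
ex = (C−B)/|BC| = (0.9410,0.3384); ey = (-0.3384,0.9410)
P = B + 3.18·ex + -1.71·ey = (5.2918,1.9243)

5.29 1.92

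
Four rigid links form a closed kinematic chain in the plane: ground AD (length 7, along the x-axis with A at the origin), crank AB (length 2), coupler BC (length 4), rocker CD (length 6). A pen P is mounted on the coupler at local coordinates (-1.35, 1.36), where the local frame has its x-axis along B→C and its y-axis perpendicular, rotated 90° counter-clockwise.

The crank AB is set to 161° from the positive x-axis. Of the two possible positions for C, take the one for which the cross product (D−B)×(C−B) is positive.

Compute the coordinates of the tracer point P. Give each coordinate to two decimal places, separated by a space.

A=(0,0), D=(7.00,0)
B = A + 2.00·(cos161°, sin161°) = (-1.8910, 0.6511)
|BD| = 8.9148
circle(B,4.00) ∩ circle(D,6.00): a=3.3357, h=2.2075
  candidates: C₊=(1.5970,2.6091) cross=19.680; C₋=(1.2745,-1.7941) cross=-19.680
  mode + wants cross > 0 → take C=(1.5970,2.6091) (cross=19.680)
ex = (C−B)/|BC| = (0.8720,0.4895); ey = (-0.4895,0.8720)
P = B + -1.35·ex + 1.36·ey = (-3.7340,1.1762)

-3.73 1.18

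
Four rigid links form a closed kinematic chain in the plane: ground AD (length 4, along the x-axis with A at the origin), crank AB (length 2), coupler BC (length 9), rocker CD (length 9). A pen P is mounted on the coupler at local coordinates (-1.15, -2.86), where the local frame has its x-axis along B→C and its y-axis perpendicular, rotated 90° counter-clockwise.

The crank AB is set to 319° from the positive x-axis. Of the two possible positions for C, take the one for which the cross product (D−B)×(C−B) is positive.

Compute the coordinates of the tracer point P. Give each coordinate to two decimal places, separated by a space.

A=(0,0), D=(4.00,0)
B = A + 2.00·(cos319°, sin319°) = (1.5094, -1.3121)
|BD| = 2.8151
circle(B,9.00) ∩ circle(D,9.00): a=1.4075, h=8.8893
  candidates: C₊=(-1.3886,7.2085) cross=25.024; C₋=(6.8980,-8.5206) cross=-25.024
  mode + wants cross > 0 → take C=(-1.3886,7.2085) (cross=25.024)
ex = (C−B)/|BC| = (-0.3220,0.9467); ey = (-0.9467,-0.3220)
P = B + -1.15·ex + -2.86·ey = (4.5874,-1.4799)

4.59 -1.48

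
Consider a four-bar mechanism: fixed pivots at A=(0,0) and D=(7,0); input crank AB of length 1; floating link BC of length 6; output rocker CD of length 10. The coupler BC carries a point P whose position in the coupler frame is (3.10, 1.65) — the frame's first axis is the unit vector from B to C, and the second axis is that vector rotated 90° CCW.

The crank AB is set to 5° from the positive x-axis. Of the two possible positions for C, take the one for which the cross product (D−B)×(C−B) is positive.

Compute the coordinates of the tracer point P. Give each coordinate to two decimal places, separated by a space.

-1.69 2.34

A=(0,0), D=(7.00,0)
B = A + 1.00·(cos5°, sin5°) = (0.9962, 0.0872)
|BD| = 6.0044
circle(B,6.00) ∩ circle(D,10.00): a=-2.3272, h=5.5303
  candidates: C₊=(-1.2505,5.6507) cross=33.206; C₋=(-1.4110,-5.4088) cross=-33.206
  mode + wants cross > 0 → take C=(-1.2505,5.6507) (cross=33.206)
ex = (C−B)/|BC| = (-0.3744,0.9273); ey = (-0.9273,-0.3744)
P = B + 3.10·ex + 1.65·ey = (-1.6945,2.3438)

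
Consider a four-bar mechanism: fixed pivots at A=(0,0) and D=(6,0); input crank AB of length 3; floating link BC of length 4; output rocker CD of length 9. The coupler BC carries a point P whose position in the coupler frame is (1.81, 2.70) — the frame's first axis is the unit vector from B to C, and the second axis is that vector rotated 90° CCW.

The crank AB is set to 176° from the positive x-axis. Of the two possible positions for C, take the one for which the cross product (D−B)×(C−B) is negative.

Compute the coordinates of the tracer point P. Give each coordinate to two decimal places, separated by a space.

0.01 -1.03

A=(0,0), D=(6.00,0)
B = A + 3.00·(cos176°, sin176°) = (-2.9927, 0.2093)
|BD| = 8.9951
circle(B,4.00) ∩ circle(D,9.00): a=0.8845, h=3.9010
  candidates: C₊=(-2.0177,4.0886) cross=35.090; C₋=(-2.1992,-3.7112) cross=-35.090
  mode - wants cross < 0 → take C=(-2.1992,-3.7112) (cross=-35.090)
ex = (C−B)/|BC| = (0.1984,-0.9801); ey = (0.9801,0.1984)
P = B + 1.81·ex + 2.70·ey = (0.0127,-1.0291)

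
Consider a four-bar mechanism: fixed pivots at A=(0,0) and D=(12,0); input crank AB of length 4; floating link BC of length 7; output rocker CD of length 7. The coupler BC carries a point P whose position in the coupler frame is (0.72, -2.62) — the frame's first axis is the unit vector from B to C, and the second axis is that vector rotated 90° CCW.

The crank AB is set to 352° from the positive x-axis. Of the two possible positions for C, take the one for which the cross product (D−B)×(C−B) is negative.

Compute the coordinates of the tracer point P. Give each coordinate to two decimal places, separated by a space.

A=(0,0), D=(12.00,0)
B = A + 4.00·(cos352°, sin352°) = (3.9611, -0.5567)
|BD| = 8.0582
circle(B,7.00) ∩ circle(D,7.00): a=4.0291, h=5.7242
  candidates: C₊=(7.5851,5.4322) cross=46.127; C₋=(8.3760,-5.9889) cross=-46.127
  mode - wants cross < 0 → take C=(8.3760,-5.9889) (cross=-46.127)
ex = (C−B)/|BC| = (0.6307,-0.7760); ey = (0.7760,0.6307)
P = B + 0.72·ex + -2.62·ey = (2.3820,-2.7679)

2.38 -2.77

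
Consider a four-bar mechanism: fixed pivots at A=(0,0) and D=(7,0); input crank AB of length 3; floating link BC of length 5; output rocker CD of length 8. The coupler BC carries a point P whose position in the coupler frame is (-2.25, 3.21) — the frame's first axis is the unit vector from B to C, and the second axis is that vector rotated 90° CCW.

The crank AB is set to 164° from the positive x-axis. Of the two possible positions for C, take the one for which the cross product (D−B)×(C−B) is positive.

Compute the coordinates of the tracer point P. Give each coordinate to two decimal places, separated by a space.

-6.78 1.27

A=(0,0), D=(7.00,0)
B = A + 3.00·(cos164°, sin164°) = (-2.8838, 0.8269)
|BD| = 9.9183
circle(B,5.00) ∩ circle(D,8.00): a=2.9931, h=4.0052
  candidates: C₊=(0.4328,4.5686) cross=39.725; C₋=(-0.2350,-3.4139) cross=-39.725
  mode + wants cross > 0 → take C=(0.4328,4.5686) (cross=39.725)
ex = (C−B)/|BC| = (0.6633,0.7483); ey = (-0.7483,0.6633)
P = B + -2.25·ex + 3.21·ey = (-6.7784,1.2724)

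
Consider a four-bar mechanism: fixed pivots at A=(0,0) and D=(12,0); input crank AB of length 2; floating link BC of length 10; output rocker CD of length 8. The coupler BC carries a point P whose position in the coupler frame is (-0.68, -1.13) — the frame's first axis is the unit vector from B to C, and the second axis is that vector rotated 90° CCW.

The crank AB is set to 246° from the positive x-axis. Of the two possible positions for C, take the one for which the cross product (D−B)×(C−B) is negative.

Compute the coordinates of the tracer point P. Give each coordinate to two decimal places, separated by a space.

A=(0,0), D=(12.00,0)
B = A + 2.00·(cos246°, sin246°) = (-0.8135, -1.8271)
|BD| = 12.9431
circle(B,10.00) ∩ circle(D,8.00): a=7.8622, h=6.1794
  candidates: C₊=(6.0977,5.4003) cross=79.981; C₋=(7.8423,-6.8348) cross=-79.981
  mode - wants cross < 0 → take C=(7.8423,-6.8348) (cross=-79.981)
ex = (C−B)/|BC| = (0.8656,-0.5008); ey = (0.5008,0.8656)
P = B + -0.68·ex + -1.13·ey = (-1.9679,-2.4647)

-1.97 -2.46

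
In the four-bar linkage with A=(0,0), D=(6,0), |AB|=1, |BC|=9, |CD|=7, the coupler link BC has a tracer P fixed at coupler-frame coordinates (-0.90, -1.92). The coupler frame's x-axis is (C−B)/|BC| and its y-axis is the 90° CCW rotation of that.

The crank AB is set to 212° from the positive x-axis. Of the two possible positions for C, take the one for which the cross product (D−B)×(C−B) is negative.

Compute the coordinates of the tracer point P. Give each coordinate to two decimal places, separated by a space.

-2.85 -1.22

A=(0,0), D=(6.00,0)
B = A + 1.00·(cos212°, sin212°) = (-0.8480, -0.5299)
|BD| = 6.8685
circle(B,9.00) ∩ circle(D,7.00): a=5.7637, h=6.9123
  candidates: C₊=(4.3652,6.8064) cross=47.477; C₋=(5.4318,-6.9769) cross=-47.477
  mode - wants cross < 0 → take C=(5.4318,-6.9769) (cross=-47.477)
ex = (C−B)/|BC| = (0.6978,-0.7163); ey = (0.7163,0.6978)
P = B + -0.90·ex + -1.92·ey = (-2.8514,-1.2249)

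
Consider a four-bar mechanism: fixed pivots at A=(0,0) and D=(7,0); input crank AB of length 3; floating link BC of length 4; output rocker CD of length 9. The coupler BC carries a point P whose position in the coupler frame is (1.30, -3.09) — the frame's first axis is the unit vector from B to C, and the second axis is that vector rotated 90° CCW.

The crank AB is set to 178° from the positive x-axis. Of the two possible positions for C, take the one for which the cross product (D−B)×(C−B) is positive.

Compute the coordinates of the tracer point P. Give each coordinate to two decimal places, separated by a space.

0.35 -0.11

A=(0,0), D=(7.00,0)
B = A + 3.00·(cos178°, sin178°) = (-2.9982, 0.1047)
|BD| = 9.9987
circle(B,4.00) ∩ circle(D,9.00): a=1.7489, h=3.5974
  candidates: C₊=(-1.2117,3.6836) cross=35.969; C₋=(-1.2870,-3.5108) cross=-35.969
  mode + wants cross > 0 → take C=(-1.2117,3.6836) (cross=35.969)
ex = (C−B)/|BC| = (0.4466,0.8947); ey = (-0.8947,0.4466)
P = B + 1.30·ex + -3.09·ey = (0.3471,-0.1123)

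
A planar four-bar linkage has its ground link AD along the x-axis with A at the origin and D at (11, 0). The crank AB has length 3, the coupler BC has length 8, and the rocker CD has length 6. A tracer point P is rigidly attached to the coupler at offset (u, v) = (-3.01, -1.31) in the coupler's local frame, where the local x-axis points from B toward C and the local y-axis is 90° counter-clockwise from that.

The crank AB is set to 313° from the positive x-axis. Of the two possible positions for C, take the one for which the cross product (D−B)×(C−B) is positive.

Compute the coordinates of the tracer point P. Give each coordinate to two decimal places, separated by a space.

A=(0,0), D=(11.00,0)
B = A + 3.00·(cos313°, sin313°) = (2.0460, -2.1941)
|BD| = 9.2189
circle(B,8.00) ∩ circle(D,6.00): a=6.1281, h=5.1426
  candidates: C₊=(6.7741,4.2593) cross=47.410; C₋=(9.2219,-5.7305) cross=-47.410
  mode + wants cross > 0 → take C=(6.7741,4.2593) (cross=47.410)
ex = (C−B)/|BC| = (0.5910,0.8067); ey = (-0.8067,0.5910)
P = B + -3.01·ex + -1.31·ey = (1.3238,-5.3963)

1.32 -5.40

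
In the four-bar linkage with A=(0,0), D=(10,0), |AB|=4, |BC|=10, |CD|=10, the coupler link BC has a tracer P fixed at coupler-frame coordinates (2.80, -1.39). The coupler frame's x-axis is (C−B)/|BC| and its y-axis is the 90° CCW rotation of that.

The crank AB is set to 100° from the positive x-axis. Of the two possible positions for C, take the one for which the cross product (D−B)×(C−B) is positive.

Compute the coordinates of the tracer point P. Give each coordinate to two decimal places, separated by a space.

A=(0,0), D=(10.00,0)
B = A + 4.00·(cos100°, sin100°) = (-0.6946, 3.9392)
|BD| = 11.3970
circle(B,10.00) ∩ circle(D,10.00): a=5.6985, h=8.2175
  candidates: C₊=(7.4930,9.6806) cross=93.655; C₋=(1.8124,-5.7414) cross=-93.655
  mode + wants cross > 0 → take C=(7.4930,9.6806) (cross=93.655)
ex = (C−B)/|BC| = (0.8188,0.5741); ey = (-0.5741,0.8188)
P = B + 2.80·ex + -1.39·ey = (2.3960,4.4088)

2.40 4.41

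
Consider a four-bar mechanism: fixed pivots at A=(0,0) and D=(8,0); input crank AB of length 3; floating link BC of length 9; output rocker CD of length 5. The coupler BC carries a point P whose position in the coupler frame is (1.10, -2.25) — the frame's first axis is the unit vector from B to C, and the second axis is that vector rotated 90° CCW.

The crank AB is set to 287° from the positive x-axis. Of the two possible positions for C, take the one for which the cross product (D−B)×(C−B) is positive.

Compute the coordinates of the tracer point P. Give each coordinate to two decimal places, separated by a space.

3.36 -3.23

A=(0,0), D=(8.00,0)
B = A + 3.00·(cos287°, sin287°) = (0.8771, -2.8689)
|BD| = 7.6789
circle(B,9.00) ∩ circle(D,5.00): a=7.4858, h=4.9963
  candidates: C₊=(5.9542,4.5623) cross=38.366; C₋=(9.6875,-4.7066) cross=-38.366
  mode + wants cross > 0 → take C=(5.9542,4.5623) (cross=38.366)
ex = (C−B)/|BC| = (0.5641,0.8257); ey = (-0.8257,0.5641)
P = B + 1.10·ex + -2.25·ey = (3.3555,-3.2299)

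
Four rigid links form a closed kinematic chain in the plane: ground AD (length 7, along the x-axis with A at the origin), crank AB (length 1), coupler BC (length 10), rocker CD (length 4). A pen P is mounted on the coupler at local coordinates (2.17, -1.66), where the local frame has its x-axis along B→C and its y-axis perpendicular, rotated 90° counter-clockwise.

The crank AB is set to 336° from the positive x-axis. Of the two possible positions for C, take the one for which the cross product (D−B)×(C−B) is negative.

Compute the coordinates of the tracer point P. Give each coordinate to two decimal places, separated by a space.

3.00 -2.17

A=(0,0), D=(7.00,0)
B = A + 1.00·(cos336°, sin336°) = (0.9135, -0.4067)
|BD| = 6.1000
circle(B,10.00) ∩ circle(D,4.00): a=9.9352, h=1.1363
  candidates: C₊=(10.7509,1.3895) cross=6.932; C₋=(10.9024,-0.8781) cross=-6.932
  mode - wants cross < 0 → take C=(10.9024,-0.8781) (cross=-6.932)
ex = (C−B)/|BC| = (0.9989,-0.0471); ey = (0.0471,0.9989)
P = B + 2.17·ex + -1.66·ey = (3.0029,-2.1672)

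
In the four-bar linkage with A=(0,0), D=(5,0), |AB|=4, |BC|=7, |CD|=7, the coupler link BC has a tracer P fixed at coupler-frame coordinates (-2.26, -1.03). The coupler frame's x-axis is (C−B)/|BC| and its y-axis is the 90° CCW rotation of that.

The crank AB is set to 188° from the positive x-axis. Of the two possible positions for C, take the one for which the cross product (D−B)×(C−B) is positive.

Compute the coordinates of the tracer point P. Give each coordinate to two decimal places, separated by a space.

-4.47 -2.99

A=(0,0), D=(5.00,0)
B = A + 4.00·(cos188°, sin188°) = (-3.9611, -0.5567)
|BD| = 8.9783
circle(B,7.00) ∩ circle(D,7.00): a=4.4892, h=5.3710
  candidates: C₊=(0.1864,5.0823) cross=48.222; C₋=(0.8525,-5.6390) cross=-48.222
  mode + wants cross > 0 → take C=(0.1864,5.0823) (cross=48.222)
ex = (C−B)/|BC| = (0.5925,0.8056); ey = (-0.8056,0.5925)
P = B + -2.26·ex + -1.03·ey = (-4.4704,-2.9876)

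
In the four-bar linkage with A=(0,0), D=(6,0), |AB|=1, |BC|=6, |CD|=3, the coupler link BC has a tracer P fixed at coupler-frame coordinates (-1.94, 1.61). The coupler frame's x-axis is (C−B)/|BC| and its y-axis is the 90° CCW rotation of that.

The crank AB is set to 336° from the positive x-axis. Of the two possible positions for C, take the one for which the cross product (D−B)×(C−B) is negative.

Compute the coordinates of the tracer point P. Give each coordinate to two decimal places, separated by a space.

A=(0,0), D=(6.00,0)
B = A + 1.00·(cos336°, sin336°) = (0.9135, -0.4067)
|BD| = 5.1027
circle(B,6.00) ∩ circle(D,3.00): a=5.1970, h=2.9985
  candidates: C₊=(5.8550,2.9965) cross=15.301; C₋=(6.3330,-2.9815) cross=-15.301
  mode - wants cross < 0 → take C=(6.3330,-2.9815) (cross=-15.301)
ex = (C−B)/|BC| = (0.9032,-0.4291); ey = (0.4291,0.9032)
P = B + -1.94·ex + 1.61·ey = (-0.1479,1.8800)

-0.15 1.88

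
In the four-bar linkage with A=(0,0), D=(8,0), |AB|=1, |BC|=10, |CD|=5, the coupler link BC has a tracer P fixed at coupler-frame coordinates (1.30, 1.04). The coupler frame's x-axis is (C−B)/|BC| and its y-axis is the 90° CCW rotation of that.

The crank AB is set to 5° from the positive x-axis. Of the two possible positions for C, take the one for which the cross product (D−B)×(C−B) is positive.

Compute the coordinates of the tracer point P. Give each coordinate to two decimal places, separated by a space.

1.68 1.60

A=(0,0), D=(8.00,0)
B = A + 1.00·(cos5°, sin5°) = (0.9962, 0.0872)
|BD| = 7.0043
circle(B,10.00) ∩ circle(D,5.00): a=8.8560, h=4.6445
  candidates: C₊=(9.9093,4.6211) cross=32.532; C₋=(9.7937,-4.6672) cross=-32.532
  mode + wants cross > 0 → take C=(9.9093,4.6211) (cross=32.532)
ex = (C−B)/|BC| = (0.8913,0.4534); ey = (-0.4534,0.8913)
P = B + 1.30·ex + 1.04·ey = (1.6834,1.6035)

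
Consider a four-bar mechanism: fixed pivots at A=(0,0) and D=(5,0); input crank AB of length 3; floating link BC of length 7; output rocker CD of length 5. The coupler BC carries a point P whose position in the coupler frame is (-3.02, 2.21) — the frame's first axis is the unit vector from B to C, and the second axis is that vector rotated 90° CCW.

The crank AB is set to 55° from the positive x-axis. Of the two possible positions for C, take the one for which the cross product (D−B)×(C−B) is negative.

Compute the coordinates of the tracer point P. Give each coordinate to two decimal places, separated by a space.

3.46 5.77

A=(0,0), D=(5.00,0)
B = A + 3.00·(cos55°, sin55°) = (1.7207, 2.4575)
|BD| = 4.0979
circle(B,7.00) ∩ circle(D,5.00): a=4.9773, h=4.9221
  candidates: C₊=(8.6554,3.4114) cross=20.170; C₋=(2.7520,-4.4662) cross=-20.170
  mode - wants cross < 0 → take C=(2.7520,-4.4662) (cross=-20.170)
ex = (C−B)/|BC| = (0.1473,-0.9891); ey = (0.9891,0.1473)
P = B + -3.02·ex + 2.21·ey = (3.4617,5.7701)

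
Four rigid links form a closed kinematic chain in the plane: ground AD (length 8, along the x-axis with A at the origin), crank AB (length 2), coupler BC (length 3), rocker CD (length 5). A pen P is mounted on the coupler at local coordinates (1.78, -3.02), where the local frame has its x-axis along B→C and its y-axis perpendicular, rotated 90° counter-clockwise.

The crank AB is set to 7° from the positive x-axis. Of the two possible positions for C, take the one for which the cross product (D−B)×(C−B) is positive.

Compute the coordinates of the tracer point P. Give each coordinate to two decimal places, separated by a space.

A=(0,0), D=(8.00,0)
B = A + 2.00·(cos7°, sin7°) = (1.9851, 0.2437)
|BD| = 6.0198
circle(B,3.00) ∩ circle(D,5.00): a=1.6810, h=2.4848
  candidates: C₊=(3.7653,2.6585) cross=14.958; C₋=(3.5641,-2.3071) cross=-14.958
  mode + wants cross > 0 → take C=(3.7653,2.6585) (cross=14.958)
ex = (C−B)/|BC| = (0.5934,0.8049); ey = (-0.8049,0.5934)
P = B + 1.78·ex + -3.02·ey = (5.4722,-0.1156)

5.47 -0.12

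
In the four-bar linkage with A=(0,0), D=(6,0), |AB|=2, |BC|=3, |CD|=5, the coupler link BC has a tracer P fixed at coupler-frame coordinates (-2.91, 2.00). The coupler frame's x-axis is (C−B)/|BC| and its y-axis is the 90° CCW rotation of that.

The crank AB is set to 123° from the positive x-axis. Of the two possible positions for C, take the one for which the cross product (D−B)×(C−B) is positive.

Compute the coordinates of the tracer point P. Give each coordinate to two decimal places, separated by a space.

A=(0,0), D=(6.00,0)
B = A + 2.00·(cos123°, sin123°) = (-1.0893, 1.6773)
|BD| = 7.2850
circle(B,3.00) ∩ circle(D,5.00): a=2.5444, h=1.5894
  candidates: C₊=(1.7527,2.6382) cross=11.579; C₋=(1.0208,-0.4552) cross=-11.579
  mode + wants cross > 0 → take C=(1.7527,2.6382) (cross=11.579)
ex = (C−B)/|BC| = (0.9473,0.3203); ey = (-0.3203,0.9473)
P = B + -2.91·ex + 2.00·ey = (-4.4866,2.6399)

-4.49 2.64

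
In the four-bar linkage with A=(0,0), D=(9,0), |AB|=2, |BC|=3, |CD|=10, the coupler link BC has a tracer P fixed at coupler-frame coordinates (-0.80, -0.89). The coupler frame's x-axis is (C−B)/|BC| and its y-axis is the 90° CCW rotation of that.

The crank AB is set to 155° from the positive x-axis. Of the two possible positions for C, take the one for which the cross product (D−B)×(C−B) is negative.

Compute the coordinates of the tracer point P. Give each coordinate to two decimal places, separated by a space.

-2.92 1.30

A=(0,0), D=(9.00,0)
B = A + 2.00·(cos155°, sin155°) = (-1.8126, 0.8452)
|BD| = 10.8456
circle(B,3.00) ∩ circle(D,10.00): a=1.2276, h=2.7374
  candidates: C₊=(-0.3755,3.4786) cross=29.688; C₋=(-0.8021,-1.9795) cross=-29.688
  mode - wants cross < 0 → take C=(-0.8021,-1.9795) (cross=-29.688)
ex = (C−B)/|BC| = (0.3368,-0.9416); ey = (0.9416,0.3368)
P = B + -0.80·ex + -0.89·ey = (-2.9201,1.2987)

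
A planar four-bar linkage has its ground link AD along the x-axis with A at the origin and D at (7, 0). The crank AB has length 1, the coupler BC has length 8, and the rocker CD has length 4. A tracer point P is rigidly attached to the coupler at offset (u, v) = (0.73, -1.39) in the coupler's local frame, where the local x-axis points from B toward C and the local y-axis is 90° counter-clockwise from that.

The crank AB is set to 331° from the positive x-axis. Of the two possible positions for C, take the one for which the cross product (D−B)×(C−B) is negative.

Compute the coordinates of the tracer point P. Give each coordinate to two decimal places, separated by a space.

A=(0,0), D=(7.00,0)
B = A + 1.00·(cos331°, sin331°) = (0.8746, -0.4848)
|BD| = 6.1445
circle(B,8.00) ∩ circle(D,4.00): a=6.9782, h=3.9122
  candidates: C₊=(7.5224,3.9657) cross=24.038; C₋=(8.1397,-3.8342) cross=-24.038
  mode - wants cross < 0 → take C=(8.1397,-3.8342) (cross=-24.038)
ex = (C−B)/|BC| = (0.9081,-0.4187); ey = (0.4187,0.9081)
P = B + 0.73·ex + -1.39·ey = (0.9556,-2.0528)

0.96 -2.05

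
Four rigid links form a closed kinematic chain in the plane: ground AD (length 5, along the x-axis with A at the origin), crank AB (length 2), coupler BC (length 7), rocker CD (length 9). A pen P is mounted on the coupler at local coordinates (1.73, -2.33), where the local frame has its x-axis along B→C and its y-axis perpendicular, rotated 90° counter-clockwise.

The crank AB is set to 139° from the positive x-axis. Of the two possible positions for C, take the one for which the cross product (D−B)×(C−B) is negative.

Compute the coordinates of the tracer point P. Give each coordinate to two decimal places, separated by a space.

A=(0,0), D=(5.00,0)
B = A + 2.00·(cos139°, sin139°) = (-1.5094, 1.3121)
|BD| = 6.6403
circle(B,7.00) ∩ circle(D,9.00): a=0.9107, h=6.9405
  candidates: C₊=(0.7547,7.9358) cross=46.087; C₋=(-1.9881,-5.6715) cross=-46.087
  mode - wants cross < 0 → take C=(-1.9881,-5.6715) (cross=-46.087)
ex = (C−B)/|BC| = (-0.0684,-0.9977); ey = (0.9977,-0.0684)
P = B + 1.73·ex + -2.33·ey = (-3.9523,-0.2545)

-3.95 -0.25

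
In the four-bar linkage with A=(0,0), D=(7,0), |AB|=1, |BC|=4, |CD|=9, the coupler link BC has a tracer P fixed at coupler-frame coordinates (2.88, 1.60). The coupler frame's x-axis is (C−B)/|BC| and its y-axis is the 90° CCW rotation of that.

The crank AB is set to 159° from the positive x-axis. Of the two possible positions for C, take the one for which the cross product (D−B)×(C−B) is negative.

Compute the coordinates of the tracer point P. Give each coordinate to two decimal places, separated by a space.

A=(0,0), D=(7.00,0)
B = A + 1.00·(cos159°, sin159°) = (-0.9336, 0.3584)
|BD| = 7.9417
circle(B,4.00) ∩ circle(D,9.00): a=-0.1215, h=3.9982
  candidates: C₊=(-0.8745,4.3579) cross=31.752; C₋=(-1.2354,-3.6302) cross=-31.752
  mode - wants cross < 0 → take C=(-1.2354,-3.6302) (cross=-31.752)
ex = (C−B)/|BC| = (-0.0754,-0.9971); ey = (0.9971,-0.0754)
P = B + 2.88·ex + 1.60·ey = (0.4446,-2.6341)

0.44 -2.63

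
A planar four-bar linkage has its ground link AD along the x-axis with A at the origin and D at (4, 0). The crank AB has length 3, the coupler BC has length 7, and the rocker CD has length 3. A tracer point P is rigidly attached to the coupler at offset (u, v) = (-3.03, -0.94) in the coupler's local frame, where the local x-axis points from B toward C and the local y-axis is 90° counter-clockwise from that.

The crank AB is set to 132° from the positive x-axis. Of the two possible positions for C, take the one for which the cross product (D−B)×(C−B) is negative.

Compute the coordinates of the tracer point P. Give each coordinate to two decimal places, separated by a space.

A=(0,0), D=(4.00,0)
B = A + 3.00·(cos132°, sin132°) = (-2.0074, 2.2294)
|BD| = 6.4077
circle(B,7.00) ∩ circle(D,3.00): a=6.3251, h=2.9989
  candidates: C₊=(4.9659,2.8403) cross=19.216; C₋=(2.8791,-2.7827) cross=-19.216
  mode - wants cross < 0 → take C=(2.8791,-2.7827) (cross=-19.216)
ex = (C−B)/|BC| = (0.6981,-0.7160); ey = (0.7160,0.6981)
P = B + -3.03·ex + -0.94·ey = (-4.7956,3.7428)

-4.80 3.74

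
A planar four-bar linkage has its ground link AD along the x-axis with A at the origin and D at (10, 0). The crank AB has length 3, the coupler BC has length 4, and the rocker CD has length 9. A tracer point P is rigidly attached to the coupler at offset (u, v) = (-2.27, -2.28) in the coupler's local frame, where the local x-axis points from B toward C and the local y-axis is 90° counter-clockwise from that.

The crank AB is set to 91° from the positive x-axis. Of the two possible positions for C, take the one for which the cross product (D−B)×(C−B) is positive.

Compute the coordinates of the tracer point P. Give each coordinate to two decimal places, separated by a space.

A=(0,0), D=(10.00,0)
B = A + 3.00·(cos91°, sin91°) = (-0.0524, 2.9995)
|BD| = 10.4903
circle(B,4.00) ∩ circle(D,9.00): a=2.1471, h=3.3749
  candidates: C₊=(2.9701,5.6196) cross=35.404; C₋=(1.0401,-0.8484) cross=-35.404
  mode + wants cross > 0 → take C=(2.9701,5.6196) (cross=35.404)
ex = (C−B)/|BC| = (0.7556,0.6550); ey = (-0.6550,0.7556)
P = B + -2.27·ex + -2.28·ey = (-0.2741,-0.2101)

-0.27 -0.21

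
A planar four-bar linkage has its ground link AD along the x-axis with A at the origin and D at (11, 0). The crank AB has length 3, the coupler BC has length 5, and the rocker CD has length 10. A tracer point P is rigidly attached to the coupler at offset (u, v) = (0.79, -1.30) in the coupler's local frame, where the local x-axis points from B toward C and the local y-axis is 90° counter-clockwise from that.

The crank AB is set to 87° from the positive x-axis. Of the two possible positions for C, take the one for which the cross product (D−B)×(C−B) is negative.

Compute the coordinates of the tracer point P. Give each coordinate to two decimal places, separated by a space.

A=(0,0), D=(11.00,0)
B = A + 3.00·(cos87°, sin87°) = (0.1570, 2.9959)
|BD| = 11.2493
circle(B,5.00) ∩ circle(D,10.00): a=2.2911, h=4.4442
  candidates: C₊=(3.5489,6.6694) cross=49.994; C₋=(1.1818,-1.8980) cross=-49.994
  mode - wants cross < 0 → take C=(1.1818,-1.8980) (cross=-49.994)
ex = (C−B)/|BC| = (0.2050,-0.9788); ey = (0.9788,0.2050)
P = B + 0.79·ex + -1.30·ey = (-0.9535,1.9562)

-0.95 1.96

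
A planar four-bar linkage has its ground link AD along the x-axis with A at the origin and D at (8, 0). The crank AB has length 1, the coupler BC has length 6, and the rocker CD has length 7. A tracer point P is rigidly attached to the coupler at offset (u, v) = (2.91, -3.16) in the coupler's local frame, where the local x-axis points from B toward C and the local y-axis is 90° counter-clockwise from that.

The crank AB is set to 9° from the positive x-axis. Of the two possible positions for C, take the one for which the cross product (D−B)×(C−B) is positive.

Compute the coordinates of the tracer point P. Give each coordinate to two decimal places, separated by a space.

5.12 1.33

A=(0,0), D=(8.00,0)
B = A + 1.00·(cos9°, sin9°) = (0.9877, 0.1564)
|BD| = 7.0141
circle(B,6.00) ∩ circle(D,7.00): a=2.5803, h=5.4168
  candidates: C₊=(3.6882,5.5144) cross=37.994; C₋=(3.4466,-5.3166) cross=-37.994
  mode + wants cross > 0 → take C=(3.6882,5.5144) (cross=37.994)
ex = (C−B)/|BC| = (0.4501,0.8930); ey = (-0.8930,0.4501)
P = B + 2.91·ex + -3.16·ey = (5.1193,1.3328)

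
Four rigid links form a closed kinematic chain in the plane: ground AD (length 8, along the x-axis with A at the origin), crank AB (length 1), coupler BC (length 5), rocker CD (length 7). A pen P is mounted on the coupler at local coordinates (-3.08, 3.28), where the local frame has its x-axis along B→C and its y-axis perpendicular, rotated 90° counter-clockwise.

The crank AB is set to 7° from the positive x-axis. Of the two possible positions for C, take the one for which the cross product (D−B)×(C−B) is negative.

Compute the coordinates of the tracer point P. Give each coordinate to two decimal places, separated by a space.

3.02 4.14

A=(0,0), D=(8.00,0)
B = A + 1.00·(cos7°, sin7°) = (0.9925, 0.1219)
|BD| = 7.0085
circle(B,5.00) ∩ circle(D,7.00): a=1.7921, h=4.6678
  candidates: C₊=(2.8655,4.7578) cross=32.714; C₋=(2.7032,-4.5764) cross=-32.714
  mode - wants cross < 0 → take C=(2.7032,-4.5764) (cross=-32.714)
ex = (C−B)/|BC| = (0.3421,-0.9397); ey = (0.9397,0.3421)
P = B + -3.08·ex + 3.28·ey = (3.0209,4.1382)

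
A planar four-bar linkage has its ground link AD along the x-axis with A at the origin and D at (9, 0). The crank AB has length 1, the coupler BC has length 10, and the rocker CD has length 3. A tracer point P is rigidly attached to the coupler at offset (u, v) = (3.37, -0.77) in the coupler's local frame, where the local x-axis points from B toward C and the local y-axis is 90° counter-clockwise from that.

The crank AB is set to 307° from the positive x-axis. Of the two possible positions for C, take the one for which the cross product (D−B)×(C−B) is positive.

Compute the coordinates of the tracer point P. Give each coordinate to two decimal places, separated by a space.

4.02 -0.28

A=(0,0), D=(9.00,0)
B = A + 1.00·(cos307°, sin307°) = (0.6018, -0.7986)
|BD| = 8.4361
circle(B,10.00) ∩ circle(D,3.00): a=9.6115, h=2.7601
  candidates: C₊=(9.9089,2.8590) cross=23.285; C₋=(10.4315,-2.6364) cross=-23.285
  mode + wants cross > 0 → take C=(9.9089,2.8590) (cross=23.285)
ex = (C−B)/|BC| = (0.9307,0.3658); ey = (-0.3658,0.9307)
P = B + 3.37·ex + -0.77·ey = (4.0199,-0.2827)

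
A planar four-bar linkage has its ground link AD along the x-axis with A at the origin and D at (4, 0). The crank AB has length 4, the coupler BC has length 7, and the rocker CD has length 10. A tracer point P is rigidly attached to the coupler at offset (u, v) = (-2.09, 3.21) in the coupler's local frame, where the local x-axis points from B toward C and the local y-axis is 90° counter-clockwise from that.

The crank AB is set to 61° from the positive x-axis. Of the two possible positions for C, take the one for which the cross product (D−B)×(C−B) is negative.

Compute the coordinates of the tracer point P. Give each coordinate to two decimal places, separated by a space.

A=(0,0), D=(4.00,0)
B = A + 4.00·(cos61°, sin61°) = (1.9392, 3.4985)
|BD| = 4.0603
circle(B,7.00) ∩ circle(D,10.00): a=-4.2502, h=5.5620
  candidates: C₊=(4.5745,9.9835) cross=22.584; C₋=(-5.0103,4.3376) cross=-22.584
  mode - wants cross < 0 → take C=(-5.0103,4.3376) (cross=-22.584)
ex = (C−B)/|BC| = (-0.9928,0.1199); ey = (-0.1199,-0.9928)
P = B + -2.09·ex + 3.21·ey = (3.6294,0.0611)

3.63 0.06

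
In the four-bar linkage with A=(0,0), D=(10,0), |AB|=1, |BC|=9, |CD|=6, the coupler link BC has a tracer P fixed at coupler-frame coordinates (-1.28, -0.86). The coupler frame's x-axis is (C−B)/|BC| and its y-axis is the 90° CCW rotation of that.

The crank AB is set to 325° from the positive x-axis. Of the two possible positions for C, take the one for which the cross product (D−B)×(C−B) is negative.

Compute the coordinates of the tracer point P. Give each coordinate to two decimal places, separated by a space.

A=(0,0), D=(10.00,0)
B = A + 1.00·(cos325°, sin325°) = (0.8192, -0.5736)
|BD| = 9.1987
circle(B,9.00) ∩ circle(D,6.00): a=7.0454, h=5.6003
  candidates: C₊=(7.5016,5.4551) cross=51.515; C₋=(8.2000,-5.7236) cross=-51.515
  mode - wants cross < 0 → take C=(8.2000,-5.7236) (cross=-51.515)
ex = (C−B)/|BC| = (0.8201,-0.5722); ey = (0.5722,0.8201)
P = B + -1.28·ex + -0.86·ey = (-0.7227,-0.5464)

-0.72 -0.55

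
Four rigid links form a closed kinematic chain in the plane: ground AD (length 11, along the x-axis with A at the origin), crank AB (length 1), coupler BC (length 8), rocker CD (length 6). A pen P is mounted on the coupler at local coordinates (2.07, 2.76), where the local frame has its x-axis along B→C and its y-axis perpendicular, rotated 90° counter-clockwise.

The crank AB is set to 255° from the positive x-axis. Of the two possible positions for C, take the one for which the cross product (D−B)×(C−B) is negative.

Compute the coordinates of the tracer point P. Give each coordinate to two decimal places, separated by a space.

2.80 0.63

A=(0,0), D=(11.00,0)
B = A + 1.00·(cos255°, sin255°) = (-0.2588, -0.9659)
|BD| = 11.3002
circle(B,8.00) ∩ circle(D,6.00): a=6.8890, h=4.0671
  candidates: C₊=(6.2573,3.6752) cross=45.959; C₋=(6.9526,-4.4293) cross=-45.959
  mode - wants cross < 0 → take C=(6.9526,-4.4293) (cross=-45.959)
ex = (C−B)/|BC| = (0.9014,-0.4329); ey = (0.4329,0.9014)
P = B + 2.07·ex + 2.76·ey = (2.8020,0.6259)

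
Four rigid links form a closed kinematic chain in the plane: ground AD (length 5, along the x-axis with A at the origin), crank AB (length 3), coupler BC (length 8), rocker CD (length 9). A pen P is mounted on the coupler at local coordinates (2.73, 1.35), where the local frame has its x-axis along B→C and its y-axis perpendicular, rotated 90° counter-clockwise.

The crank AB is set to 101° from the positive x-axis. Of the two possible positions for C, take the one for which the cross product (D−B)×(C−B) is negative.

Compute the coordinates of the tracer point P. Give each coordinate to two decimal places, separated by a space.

A=(0,0), D=(5.00,0)
B = A + 3.00·(cos101°, sin101°) = (-0.5724, 2.9449)
|BD| = 6.3027
circle(B,8.00) ∩ circle(D,9.00): a=1.8027, h=7.7942
  candidates: C₊=(4.6632,8.9937) cross=49.125; C₋=(-2.6204,-4.7886) cross=-49.125
  mode - wants cross < 0 → take C=(-2.6204,-4.7886) (cross=-49.125)
ex = (C−B)/|BC| = (-0.2560,-0.9667); ey = (0.9667,-0.2560)
P = B + 2.73·ex + 1.35·ey = (0.0337,-0.0397)

0.03 -0.04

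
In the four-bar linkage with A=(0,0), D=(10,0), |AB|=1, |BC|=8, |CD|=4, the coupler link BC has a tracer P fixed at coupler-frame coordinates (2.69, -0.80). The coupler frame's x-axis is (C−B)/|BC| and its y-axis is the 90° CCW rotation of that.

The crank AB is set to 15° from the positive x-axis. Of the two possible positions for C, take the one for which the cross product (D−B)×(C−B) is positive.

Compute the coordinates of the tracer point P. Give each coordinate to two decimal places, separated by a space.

A=(0,0), D=(10.00,0)
B = A + 1.00·(cos15°, sin15°) = (0.9659, 0.2588)
|BD| = 9.0378
circle(B,8.00) ∩ circle(D,4.00): a=7.1744, h=3.5395
  candidates: C₊=(8.2388,3.5914) cross=31.989; C₋=(8.0360,-3.4847) cross=-31.989
  mode + wants cross > 0 → take C=(8.2388,3.5914) (cross=31.989)
ex = (C−B)/|BC| = (0.9091,0.4166); ey = (-0.4166,0.9091)
P = B + 2.69·ex + -0.80·ey = (3.7447,0.6521)

3.74 0.65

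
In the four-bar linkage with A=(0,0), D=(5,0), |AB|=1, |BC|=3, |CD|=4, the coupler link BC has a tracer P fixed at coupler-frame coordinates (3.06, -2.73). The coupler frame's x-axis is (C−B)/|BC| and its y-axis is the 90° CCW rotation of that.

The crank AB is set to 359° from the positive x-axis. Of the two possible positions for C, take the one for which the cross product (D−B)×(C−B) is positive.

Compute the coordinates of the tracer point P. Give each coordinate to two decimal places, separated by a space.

4.67 1.81

A=(0,0), D=(5.00,0)
B = A + 1.00·(cos359°, sin359°) = (0.9998, -0.0175)
|BD| = 4.0002
circle(B,3.00) ∩ circle(D,4.00): a=1.1251, h=2.7810
  candidates: C₊=(2.1128,2.7684) cross=11.125; C₋=(2.1371,-2.7935) cross=-11.125
  mode + wants cross > 0 → take C=(2.1128,2.7684) (cross=11.125)
ex = (C−B)/|BC| = (0.3710,0.9286); ey = (-0.9286,0.3710)
P = B + 3.06·ex + -2.73·ey = (4.6703,1.8113)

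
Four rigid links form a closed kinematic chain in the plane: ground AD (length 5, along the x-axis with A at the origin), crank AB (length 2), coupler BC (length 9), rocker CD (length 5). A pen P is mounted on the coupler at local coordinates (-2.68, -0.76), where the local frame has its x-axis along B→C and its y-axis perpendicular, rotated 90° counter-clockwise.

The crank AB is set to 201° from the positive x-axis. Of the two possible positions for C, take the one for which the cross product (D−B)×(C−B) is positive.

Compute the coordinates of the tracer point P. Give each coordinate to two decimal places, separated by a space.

A=(0,0), D=(5.00,0)
B = A + 2.00·(cos201°, sin201°) = (-1.8672, -0.7167)
|BD| = 6.9045
circle(B,9.00) ∩ circle(D,5.00): a=7.5076, h=4.9635
  candidates: C₊=(5.0846,4.9993) cross=34.270; C₋=(6.1151,-4.8741) cross=-34.270
  mode + wants cross > 0 → take C=(5.0846,4.9993) (cross=34.270)
ex = (C−B)/|BC| = (0.7724,0.6351); ey = (-0.6351,0.7724)
P = B + -2.68·ex + -0.76·ey = (-3.4546,-3.0059)

-3.45 -3.01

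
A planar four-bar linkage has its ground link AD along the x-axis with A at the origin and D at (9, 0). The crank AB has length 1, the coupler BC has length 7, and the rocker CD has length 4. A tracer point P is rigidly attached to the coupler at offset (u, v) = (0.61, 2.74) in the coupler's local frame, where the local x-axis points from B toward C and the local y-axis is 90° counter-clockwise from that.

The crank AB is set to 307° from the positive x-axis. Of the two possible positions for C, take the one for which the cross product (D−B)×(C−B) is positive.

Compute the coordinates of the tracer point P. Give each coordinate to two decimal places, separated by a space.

A=(0,0), D=(9.00,0)
B = A + 1.00·(cos307°, sin307°) = (0.6018, -0.7986)
|BD| = 8.4361
circle(B,7.00) ∩ circle(D,4.00): a=6.1739, h=3.2989
  candidates: C₊=(6.4357,3.0699) cross=27.830; C₋=(7.0603,-3.4982) cross=-27.830
  mode + wants cross > 0 → take C=(6.4357,3.0699) (cross=27.830)
ex = (C−B)/|BC| = (0.8334,0.5527); ey = (-0.5527,0.8334)
P = B + 0.61·ex + 2.74·ey = (-0.4041,1.8220)

-0.40 1.82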